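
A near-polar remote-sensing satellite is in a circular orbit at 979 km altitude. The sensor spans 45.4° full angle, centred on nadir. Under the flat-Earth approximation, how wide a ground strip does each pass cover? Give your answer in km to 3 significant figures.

Half-angle = 45.4°/2 = 22.7°.
Swath width ≈ 2h·tan(θ/2) = 2 × 979 × tan(22.7°) = 819.0 km.

819 km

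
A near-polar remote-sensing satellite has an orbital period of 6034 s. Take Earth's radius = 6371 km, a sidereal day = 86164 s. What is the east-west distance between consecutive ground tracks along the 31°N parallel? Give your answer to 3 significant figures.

2400 km

Node shift per orbit = (6034.0/86164) × 360° = 25.21°.
Equatorial spacing = 25.21 × 111.2 km/° = 2803 km.
At 31° latitude, spacing = 2803 × cos(31°) = 2403 km.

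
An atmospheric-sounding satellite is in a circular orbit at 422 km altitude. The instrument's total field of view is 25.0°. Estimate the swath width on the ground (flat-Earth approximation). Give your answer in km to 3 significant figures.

Half-angle = 25.0°/2 = 12.5°.
Swath width ≈ 2h·tan(θ/2) = 2 × 422 × tan(12.5°) = 187.1 km.

187 km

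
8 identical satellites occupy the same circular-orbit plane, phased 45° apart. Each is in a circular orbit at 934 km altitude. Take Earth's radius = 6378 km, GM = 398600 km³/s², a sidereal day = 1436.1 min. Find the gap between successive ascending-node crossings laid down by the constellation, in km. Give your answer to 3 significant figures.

Semi-major axis a = 6378 + 934 = 7312 km. Period T = 2π√(a³/μ) = 2π√(7312³/398600) = 6222.5 s = 103.71 min.
Single-satellite node shift = (6222.5/86166) × 360° = 26.00°.
With 8 satellites evenly phased, successive equator crossings are 26.00/8 = 3.250° apart.
That is 3.250 × 111.3 = 362 km at the equator.

362 km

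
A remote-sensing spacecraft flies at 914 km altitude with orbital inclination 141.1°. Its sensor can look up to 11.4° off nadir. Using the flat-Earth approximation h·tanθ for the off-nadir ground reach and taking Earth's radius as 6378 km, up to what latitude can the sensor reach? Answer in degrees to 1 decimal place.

40.6°

Retrograde orbit: the ground track reaches ±(180° − i) = ±(180 − 141.1) = ±38.9°.
Sensor half-swath on the ground ≈ 914·tan(11.4°) = 184 km = 1.66° of latitude.
Maximum observable latitude ≈ 38.9 + 1.66 = 40.6°.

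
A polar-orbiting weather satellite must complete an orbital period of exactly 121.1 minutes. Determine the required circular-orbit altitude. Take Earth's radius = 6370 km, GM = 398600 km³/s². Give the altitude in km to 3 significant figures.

1740 km

T = 121.1 min = 7266.0 s.
From T = 2π√(a³/μ): a = (μ T²/4π²)^(1/3) = (398600 × 7266.0² / 4π²)^(1/3) = 8108 km.
Altitude h = a − R = 8108 − 6370 = 1738 km.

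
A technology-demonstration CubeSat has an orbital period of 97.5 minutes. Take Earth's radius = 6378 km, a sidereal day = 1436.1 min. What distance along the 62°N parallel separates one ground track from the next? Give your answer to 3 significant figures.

T = 97.5 min = 5850.0 s.
Node shift per orbit = (5850.0/86166) × 360° = 24.44°.
Equatorial spacing = 24.44 × 111.3 km/° = 2721 km.
At 62° latitude, spacing = 2721 × cos(62°) = 1277 km.

1280 km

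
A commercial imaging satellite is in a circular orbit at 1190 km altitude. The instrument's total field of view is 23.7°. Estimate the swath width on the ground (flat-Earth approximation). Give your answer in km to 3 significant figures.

499 km

Half-angle = 23.7°/2 = 11.85°.
Swath width ≈ 2h·tan(θ/2) = 2 × 1190 × tan(11.85°) = 499.4 km.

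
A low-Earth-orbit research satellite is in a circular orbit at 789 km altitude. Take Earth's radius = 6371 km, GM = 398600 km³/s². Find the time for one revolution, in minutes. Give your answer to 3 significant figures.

100 min

Semi-major axis a = 6371 + 789 = 7160 km. Period T = 2π√(a³/μ) = 2π√(7160³/398600) = 6029.5 s = 100.49 min.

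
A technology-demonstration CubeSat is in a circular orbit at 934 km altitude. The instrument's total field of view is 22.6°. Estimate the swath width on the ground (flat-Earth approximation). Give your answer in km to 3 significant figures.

373 km

Half-angle = 22.6°/2 = 11.3°.
Swath width ≈ 2h·tan(θ/2) = 2 × 934 × tan(11.3°) = 373.3 km.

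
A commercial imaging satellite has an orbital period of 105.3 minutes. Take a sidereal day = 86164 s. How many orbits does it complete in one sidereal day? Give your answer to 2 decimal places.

T = 105.3 min = 6318.0 s.
Orbits per sidereal day = 86164 / 6318.0 = 13.638.

13.64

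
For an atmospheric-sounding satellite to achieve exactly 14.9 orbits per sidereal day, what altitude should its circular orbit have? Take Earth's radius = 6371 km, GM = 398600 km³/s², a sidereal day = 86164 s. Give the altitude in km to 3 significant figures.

592 km

Required period T = 86164 / 14.9 = 5782.8 s.
From T = 2π√(a³/μ): a = (μ T²/4π²)^(1/3) = (398600 × 5782.8² / 4π²)^(1/3) = 6963 km.
Altitude h = a − R = 6963 − 6371 = 592 km.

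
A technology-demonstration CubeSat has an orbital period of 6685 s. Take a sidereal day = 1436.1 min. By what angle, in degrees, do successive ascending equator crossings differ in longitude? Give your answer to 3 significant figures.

27.9°

During one orbit Earth rotates (6685.0 / 86166) × 360° = 27.93°.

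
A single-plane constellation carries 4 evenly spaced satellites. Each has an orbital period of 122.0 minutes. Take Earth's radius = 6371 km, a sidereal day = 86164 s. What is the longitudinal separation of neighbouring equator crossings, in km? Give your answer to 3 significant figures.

850 km

T = 122.0 min = 7320.0 s.
Single-satellite node shift = (7320.0/86164) × 360° = 30.58°.
With 4 satellites evenly phased, successive equator crossings are 30.58/4 = 7.646° apart.
That is 7.646 × 111.2 = 850 km at the equator.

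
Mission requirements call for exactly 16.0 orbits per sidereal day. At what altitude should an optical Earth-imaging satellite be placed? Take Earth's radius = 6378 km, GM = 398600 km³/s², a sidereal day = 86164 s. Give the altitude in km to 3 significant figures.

Required period T = 86164 / 16.0 = 5385.2 s.
From T = 2π√(a³/μ): a = (μ T²/4π²)^(1/3) = (398600 × 5385.2² / 4π²)^(1/3) = 6640 km.
Altitude h = a − R = 6640 − 6378 = 262 km.

262 km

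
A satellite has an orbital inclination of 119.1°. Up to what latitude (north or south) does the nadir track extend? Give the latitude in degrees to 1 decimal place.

Retrograde orbit: the ground track reaches ±(180° − i) = ±(180 − 119.1) = ±60.9°.

60.9°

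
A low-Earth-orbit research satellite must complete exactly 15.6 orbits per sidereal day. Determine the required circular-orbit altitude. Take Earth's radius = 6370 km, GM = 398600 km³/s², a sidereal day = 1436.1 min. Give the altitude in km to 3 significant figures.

384 km

Required period T = 86166 / 15.6 = 5523.5 s.
From T = 2π√(a³/μ): a = (μ T²/4π²)^(1/3) = (398600 × 5523.5² / 4π²)^(1/3) = 6754 km.
Altitude h = a − R = 6754 − 6370 = 384 km.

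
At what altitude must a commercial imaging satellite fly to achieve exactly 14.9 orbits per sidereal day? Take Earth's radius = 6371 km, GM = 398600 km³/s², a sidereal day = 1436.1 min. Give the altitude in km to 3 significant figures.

Required period T = 86166 / 14.9 = 5783.0 s.
From T = 2π√(a³/μ): a = (μ T²/4π²)^(1/3) = (398600 × 5783.0² / 4π²)^(1/3) = 6963 km.
Altitude h = a − R = 6963 − 6371 = 592 km.

592 km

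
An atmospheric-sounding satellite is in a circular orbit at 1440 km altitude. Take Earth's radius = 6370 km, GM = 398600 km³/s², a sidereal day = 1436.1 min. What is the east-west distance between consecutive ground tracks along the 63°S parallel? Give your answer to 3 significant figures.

1450 km

Semi-major axis a = 6370 + 1440 = 7810 km. Period T = 2π√(a³/μ) = 2π√(7810³/398600) = 6868.9 s = 114.48 min.
Node shift per orbit = (6868.9/86166) × 360° = 28.70°.
Equatorial spacing = 28.70 × 111.2 km/° = 3191 km.
At 63° latitude, spacing = 3191 × cos(63°) = 1448 km.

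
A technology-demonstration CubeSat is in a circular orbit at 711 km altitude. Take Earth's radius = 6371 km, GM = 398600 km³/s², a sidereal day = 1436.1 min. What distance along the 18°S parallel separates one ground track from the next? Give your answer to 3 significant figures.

2620 km

Semi-major axis a = 6371 + 711 = 7082 km. Period T = 2π√(a³/μ) = 2π√(7082³/398600) = 5931.2 s = 98.85 min.
Node shift per orbit = (5931.2/86166) × 360° = 24.78°.
Equatorial spacing = 24.78 × 111.2 km/° = 2755 km.
At 18° latitude, spacing = 2755 × cos(18°) = 2621 km.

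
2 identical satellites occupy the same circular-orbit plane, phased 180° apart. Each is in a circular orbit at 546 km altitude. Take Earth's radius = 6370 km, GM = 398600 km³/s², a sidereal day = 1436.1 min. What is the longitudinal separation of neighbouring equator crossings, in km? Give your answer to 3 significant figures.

1330 km

Semi-major axis a = 6370 + 546 = 6916 km. Period T = 2π√(a³/μ) = 2π√(6916³/398600) = 5723.9 s = 95.40 min.
Single-satellite node shift = (5723.9/86166) × 360° = 23.91°.
With 2 satellites evenly phased, successive equator crossings are 23.91/2 = 11.957° apart.
That is 11.957 × 111.2 = 1329 km at the equator.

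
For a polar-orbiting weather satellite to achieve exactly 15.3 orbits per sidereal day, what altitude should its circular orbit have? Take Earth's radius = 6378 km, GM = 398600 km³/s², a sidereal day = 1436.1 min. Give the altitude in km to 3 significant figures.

464 km

Required period T = 86166 / 15.3 = 5631.8 s.
From T = 2π√(a³/μ): a = (μ T²/4π²)^(1/3) = (398600 × 5631.8² / 4π²)^(1/3) = 6842 km.
Altitude h = a − R = 6842 − 6378 = 464 km.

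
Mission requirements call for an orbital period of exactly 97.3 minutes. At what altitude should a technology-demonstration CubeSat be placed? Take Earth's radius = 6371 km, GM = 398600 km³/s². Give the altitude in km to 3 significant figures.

637 km

T = 97.3 min = 5838.0 s.
From T = 2π√(a³/μ): a = (μ T²/4π²)^(1/3) = (398600 × 5838.0² / 4π²)^(1/3) = 7008 km.
Altitude h = a − R = 7008 − 6371 = 637 km.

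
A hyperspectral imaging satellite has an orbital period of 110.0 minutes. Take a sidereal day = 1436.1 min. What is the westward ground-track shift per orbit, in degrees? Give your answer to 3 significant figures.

T = 110.0 min = 6600.0 s.
During one orbit Earth rotates (6600.0 / 86166) × 360° = 27.57°.

27.6°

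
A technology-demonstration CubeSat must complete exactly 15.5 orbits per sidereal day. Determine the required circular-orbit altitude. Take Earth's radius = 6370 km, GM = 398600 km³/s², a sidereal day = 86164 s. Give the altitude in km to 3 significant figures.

Required period T = 86164 / 15.5 = 5559.0 s.
From T = 2π√(a³/μ): a = (μ T²/4π²)^(1/3) = (398600 × 5559.0² / 4π²)^(1/3) = 6782 km.
Altitude h = a − R = 6782 − 6370 = 412 km.

412 km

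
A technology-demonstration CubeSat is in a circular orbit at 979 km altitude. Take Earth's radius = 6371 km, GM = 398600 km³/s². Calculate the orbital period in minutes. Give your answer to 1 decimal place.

Semi-major axis a = 6371 + 979 = 7350 km. Period T = 2π√(a³/μ) = 2π√(7350³/398600) = 6271.1 s = 104.52 min.

104.5 min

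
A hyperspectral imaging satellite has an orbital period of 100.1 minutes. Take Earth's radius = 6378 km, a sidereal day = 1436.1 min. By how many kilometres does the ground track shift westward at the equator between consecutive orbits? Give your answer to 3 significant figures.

2790 km

T = 100.1 min = 6006.0 s.
During one orbit Earth rotates (6006.0 / 86166) × 360° = 25.09°.
At the equator that is 25.09° × (2π·6378/360) km/° = 25.09 × 111.3 = 2793 km.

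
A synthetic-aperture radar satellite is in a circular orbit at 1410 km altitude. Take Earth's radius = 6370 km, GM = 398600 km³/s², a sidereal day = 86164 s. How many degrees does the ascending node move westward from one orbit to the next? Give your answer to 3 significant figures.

28.5°

Semi-major axis a = 6370 + 1410 = 7780 km. Period T = 2π√(a³/μ) = 2π√(7780³/398600) = 6829.4 s = 113.82 min.
During one orbit Earth rotates (6829.4 / 86164) × 360° = 28.53°.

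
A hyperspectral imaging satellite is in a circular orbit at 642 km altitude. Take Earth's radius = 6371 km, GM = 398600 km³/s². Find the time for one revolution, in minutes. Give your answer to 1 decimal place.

97.4 min

Semi-major axis a = 6371 + 642 = 7013 km. Period T = 2π√(a³/μ) = 2π√(7013³/398600) = 5844.8 s = 97.41 min.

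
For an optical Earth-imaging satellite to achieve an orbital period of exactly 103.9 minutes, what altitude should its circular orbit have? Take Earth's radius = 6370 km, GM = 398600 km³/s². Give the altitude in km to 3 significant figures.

951 km

T = 103.9 min = 6234.0 s.
From T = 2π√(a³/μ): a = (μ T²/4π²)^(1/3) = (398600 × 6234.0² / 4π²)^(1/3) = 7321 km.
Altitude h = a − R = 7321 − 6370 = 951 km.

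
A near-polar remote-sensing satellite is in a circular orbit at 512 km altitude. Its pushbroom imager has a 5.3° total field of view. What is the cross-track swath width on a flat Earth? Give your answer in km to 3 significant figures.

Half-angle = 5.3°/2 = 2.65°.
Swath width ≈ 2h·tan(θ/2) = 2 × 512 × tan(2.65°) = 47.4 km.

47.4 km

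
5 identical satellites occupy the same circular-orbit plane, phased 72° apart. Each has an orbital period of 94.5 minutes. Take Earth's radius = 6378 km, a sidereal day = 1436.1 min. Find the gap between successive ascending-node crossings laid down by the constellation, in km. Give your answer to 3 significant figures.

527 km

T = 94.5 min = 5670.0 s.
Single-satellite node shift = (5670.0/86166) × 360° = 23.69°.
With 5 satellites evenly phased, successive equator crossings are 23.69/5 = 4.738° apart.
That is 4.738 × 111.3 = 527 km at the equator.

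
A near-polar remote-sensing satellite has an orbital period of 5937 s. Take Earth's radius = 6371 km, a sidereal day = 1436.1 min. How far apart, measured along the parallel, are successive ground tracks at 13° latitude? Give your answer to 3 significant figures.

Node shift per orbit = (5937.0/86166) × 360° = 24.80°.
Equatorial spacing = 24.80 × 111.2 km/° = 2758 km.
At 13° latitude, spacing = 2758 × cos(13°) = 2687 km.

2690 km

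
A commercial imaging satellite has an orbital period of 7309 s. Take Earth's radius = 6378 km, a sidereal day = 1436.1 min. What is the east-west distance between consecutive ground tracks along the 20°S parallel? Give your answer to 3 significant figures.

Node shift per orbit = (7309.0/86166) × 360° = 30.54°.
Equatorial spacing = 30.54 × 111.3 km/° = 3399 km.
At 20° latitude, spacing = 3399 × cos(20°) = 3194 km.

3190 km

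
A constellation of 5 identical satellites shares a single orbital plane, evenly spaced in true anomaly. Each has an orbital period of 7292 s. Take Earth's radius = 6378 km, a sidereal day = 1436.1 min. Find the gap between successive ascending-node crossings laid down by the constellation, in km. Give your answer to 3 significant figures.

Single-satellite node shift = (7292.0/86166) × 360° = 30.47°.
With 5 satellites evenly phased, successive equator crossings are 30.47/5 = 6.093° apart.
That is 6.093 × 111.3 = 678 km at the equator.

678 km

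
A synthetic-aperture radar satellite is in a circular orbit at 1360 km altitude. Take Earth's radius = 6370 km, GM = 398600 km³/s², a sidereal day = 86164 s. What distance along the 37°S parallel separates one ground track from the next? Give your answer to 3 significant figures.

Semi-major axis a = 6370 + 1360 = 7730 km. Period T = 2π√(a³/μ) = 2π√(7730³/398600) = 6763.6 s = 112.73 min.
Node shift per orbit = (6763.6/86164) × 360° = 28.26°.
Equatorial spacing = 28.26 × 111.2 km/° = 3142 km.
At 37° latitude, spacing = 3142 × cos(37°) = 2509 km.

2510 km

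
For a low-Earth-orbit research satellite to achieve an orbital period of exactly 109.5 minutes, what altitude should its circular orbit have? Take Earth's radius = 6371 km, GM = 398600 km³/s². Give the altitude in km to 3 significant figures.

1210 km

T = 109.5 min = 6570.0 s.
From T = 2π√(a³/μ): a = (μ T²/4π²)^(1/3) = (398600 × 6570.0² / 4π²)^(1/3) = 7582 km.
Altitude h = a − R = 7582 − 6371 = 1211 km.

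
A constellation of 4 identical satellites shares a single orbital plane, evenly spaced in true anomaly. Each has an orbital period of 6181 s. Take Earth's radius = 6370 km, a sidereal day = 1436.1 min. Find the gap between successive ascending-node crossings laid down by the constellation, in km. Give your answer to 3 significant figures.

718 km

Single-satellite node shift = (6181.0/86166) × 360° = 25.82°.
With 4 satellites evenly phased, successive equator crossings are 25.82/4 = 6.456° apart.
That is 6.456 × 111.2 = 718 km at the equator.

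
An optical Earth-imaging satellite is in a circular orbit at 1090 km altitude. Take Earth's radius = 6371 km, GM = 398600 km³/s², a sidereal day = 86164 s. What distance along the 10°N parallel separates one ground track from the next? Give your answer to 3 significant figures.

Semi-major axis a = 6371 + 1090 = 7461 km. Period T = 2π√(a³/μ) = 2π√(7461³/398600) = 6413.7 s = 106.89 min.
Node shift per orbit = (6413.7/86164) × 360° = 26.80°.
Equatorial spacing = 26.80 × 111.2 km/° = 2980 km.
At 10° latitude, spacing = 2980 × cos(10°) = 2934 km.

2930 km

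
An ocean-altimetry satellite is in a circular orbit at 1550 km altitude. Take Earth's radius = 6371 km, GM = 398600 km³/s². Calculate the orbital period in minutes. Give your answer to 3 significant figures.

Semi-major axis a = 6371 + 1550 = 7921 km. Period T = 2π√(a³/μ) = 2π√(7921³/398600) = 7015.9 s = 116.93 min.

117 min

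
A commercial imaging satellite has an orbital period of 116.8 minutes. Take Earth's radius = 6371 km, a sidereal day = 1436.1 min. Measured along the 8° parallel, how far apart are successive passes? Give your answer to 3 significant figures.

3220 km

T = 116.8 min = 7008.0 s.
Node shift per orbit = (7008.0/86166) × 360° = 29.28°.
Equatorial spacing = 29.28 × 111.2 km/° = 3256 km.
At 8° latitude, spacing = 3256 × cos(8°) = 3224 km.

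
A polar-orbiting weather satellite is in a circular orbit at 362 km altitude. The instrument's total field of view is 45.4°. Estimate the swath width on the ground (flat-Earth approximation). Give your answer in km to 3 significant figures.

Half-angle = 45.4°/2 = 22.7°.
Swath width ≈ 2h·tan(θ/2) = 2 × 362 × tan(22.7°) = 302.9 km.

303 km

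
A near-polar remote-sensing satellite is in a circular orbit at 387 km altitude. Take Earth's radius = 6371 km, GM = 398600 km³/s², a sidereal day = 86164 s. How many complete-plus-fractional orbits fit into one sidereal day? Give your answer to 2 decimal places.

15.58

Semi-major axis a = 6371 + 387 = 6758 km. Period T = 2π√(a³/μ) = 2π√(6758³/398600) = 5528.9 s = 92.15 min.
Orbits per sidereal day = 86164 / 5528.9 = 15.584.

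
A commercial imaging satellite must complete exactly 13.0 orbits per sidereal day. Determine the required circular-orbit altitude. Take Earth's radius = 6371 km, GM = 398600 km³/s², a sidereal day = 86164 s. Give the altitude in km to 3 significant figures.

Required period T = 86164 / 13.0 = 6628.0 s.
From T = 2π√(a³/μ): a = (μ T²/4π²)^(1/3) = (398600 × 6628.0² / 4π²)^(1/3) = 7626 km.
Altitude h = a − R = 7626 − 6371 = 1255 km.

1260 km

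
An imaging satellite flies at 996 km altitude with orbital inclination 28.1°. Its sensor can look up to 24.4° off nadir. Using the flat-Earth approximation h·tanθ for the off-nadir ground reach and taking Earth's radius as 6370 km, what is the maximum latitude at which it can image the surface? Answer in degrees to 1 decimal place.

For a prograde orbit the ground track reaches latitude ±i = ±28.1°.
Sensor half-swath on the ground ≈ 996·tan(24.4°) = 452 km = 4.06° of latitude.
Maximum observable latitude ≈ 28.1 + 4.06 = 32.2°.

32.2°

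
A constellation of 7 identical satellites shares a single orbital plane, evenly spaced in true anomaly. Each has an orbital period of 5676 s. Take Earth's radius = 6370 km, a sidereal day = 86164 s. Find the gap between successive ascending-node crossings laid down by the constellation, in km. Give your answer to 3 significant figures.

377 km

Single-satellite node shift = (5676.0/86164) × 360° = 23.71°.
With 7 satellites evenly phased, successive equator crossings are 23.71/7 = 3.388° apart.
That is 3.388 × 111.2 = 377 km at the equator.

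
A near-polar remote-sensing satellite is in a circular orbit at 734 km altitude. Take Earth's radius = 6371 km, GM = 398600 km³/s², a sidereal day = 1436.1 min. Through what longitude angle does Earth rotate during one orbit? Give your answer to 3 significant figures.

24.9°

Semi-major axis a = 6371 + 734 = 7105 km. Period T = 2π√(a³/μ) = 2π√(7105³/398600) = 5960.2 s = 99.34 min.
During one orbit Earth rotates (5960.2 / 86166) × 360° = 24.90°.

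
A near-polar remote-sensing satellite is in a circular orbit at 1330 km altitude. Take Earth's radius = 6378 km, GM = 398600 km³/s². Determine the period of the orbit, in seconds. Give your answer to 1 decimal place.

6734.8 seconds

Semi-major axis a = 6378 + 1330 = 7708 km. Period T = 2π√(a³/μ) = 2π√(7708³/398600) = 6734.8 s = 112.25 min.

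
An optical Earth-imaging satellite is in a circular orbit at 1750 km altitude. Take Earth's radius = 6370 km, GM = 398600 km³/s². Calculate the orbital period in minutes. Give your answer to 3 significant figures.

121 min

Semi-major axis a = 6370 + 1750 = 8120 km. Period T = 2π√(a³/μ) = 2π√(8120³/398600) = 7281.9 s = 121.37 min.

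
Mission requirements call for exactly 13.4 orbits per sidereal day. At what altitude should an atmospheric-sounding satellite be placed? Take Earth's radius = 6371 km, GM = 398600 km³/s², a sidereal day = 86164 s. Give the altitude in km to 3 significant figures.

1100 km

Required period T = 86164 / 13.4 = 6430.1 s.
From T = 2π√(a³/μ): a = (μ T²/4π²)^(1/3) = (398600 × 6430.1² / 4π²)^(1/3) = 7474 km.
Altitude h = a − R = 7474 − 6371 = 1103 km.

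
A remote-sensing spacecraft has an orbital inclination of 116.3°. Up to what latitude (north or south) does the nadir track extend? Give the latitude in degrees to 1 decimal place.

Retrograde orbit: the ground track reaches ±(180° − i) = ±(180 − 116.3) = ±63.7°.

63.7°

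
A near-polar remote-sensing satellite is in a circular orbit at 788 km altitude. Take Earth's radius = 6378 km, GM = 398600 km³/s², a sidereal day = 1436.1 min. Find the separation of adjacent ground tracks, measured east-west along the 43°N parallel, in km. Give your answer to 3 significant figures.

Semi-major axis a = 6378 + 788 = 7166 km. Period T = 2π√(a³/μ) = 2π√(7166³/398600) = 6037.1 s = 100.62 min.
Node shift per orbit = (6037.1/86166) × 360° = 25.22°.
Equatorial spacing = 25.22 × 111.3 km/° = 2808 km.
At 43° latitude, spacing = 2808 × cos(43°) = 2053 km.

2050 km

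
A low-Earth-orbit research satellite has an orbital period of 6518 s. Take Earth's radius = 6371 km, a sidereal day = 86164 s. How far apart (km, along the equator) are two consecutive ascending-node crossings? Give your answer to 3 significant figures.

During one orbit Earth rotates (6518.0 / 86164) × 360° = 27.23°.
At the equator that is 27.23° × (2π·6371/360) km/° = 27.23 × 111.2 = 3028 km.

3030 km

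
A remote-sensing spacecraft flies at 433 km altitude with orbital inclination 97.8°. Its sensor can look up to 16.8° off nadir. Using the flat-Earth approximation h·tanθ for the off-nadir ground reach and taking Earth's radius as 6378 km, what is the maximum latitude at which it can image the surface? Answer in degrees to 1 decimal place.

83.4°

Retrograde orbit: the ground track reaches ±(180° − i) = ±(180 − 97.8) = ±82.2°.
Sensor half-swath on the ground ≈ 433·tan(16.8°) = 131 km = 1.17° of latitude.
Maximum observable latitude ≈ 82.2 + 1.17 = 83.4°.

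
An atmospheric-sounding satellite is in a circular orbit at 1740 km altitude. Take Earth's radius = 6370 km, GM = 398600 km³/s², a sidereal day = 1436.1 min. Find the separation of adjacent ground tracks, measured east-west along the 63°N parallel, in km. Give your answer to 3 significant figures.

1530 km

Semi-major axis a = 6370 + 1740 = 8110 km. Period T = 2π√(a³/μ) = 2π√(8110³/398600) = 7268.5 s = 121.14 min.
Node shift per orbit = (7268.5/86166) × 360° = 30.37°.
Equatorial spacing = 30.37 × 111.2 km/° = 3376 km.
At 63° latitude, spacing = 3376 × cos(63°) = 1533 km.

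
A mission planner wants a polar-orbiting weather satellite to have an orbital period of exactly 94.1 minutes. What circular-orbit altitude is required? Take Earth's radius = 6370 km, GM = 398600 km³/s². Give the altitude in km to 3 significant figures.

T = 94.1 min = 5646.0 s.
From T = 2π√(a³/μ): a = (μ T²/4π²)^(1/3) = (398600 × 5646.0² / 4π²)^(1/3) = 6853 km.
Altitude h = a − R = 6853 − 6370 = 483 km.

483 km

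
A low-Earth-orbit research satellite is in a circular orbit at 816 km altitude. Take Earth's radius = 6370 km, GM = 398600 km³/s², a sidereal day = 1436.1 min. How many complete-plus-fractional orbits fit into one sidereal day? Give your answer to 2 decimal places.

14.21

Semi-major axis a = 6370 + 816 = 7186 km. Period T = 2π√(a³/μ) = 2π√(7186³/398600) = 6062.4 s = 101.04 min.
Orbits per sidereal day = 86166 / 6062.4 = 14.213.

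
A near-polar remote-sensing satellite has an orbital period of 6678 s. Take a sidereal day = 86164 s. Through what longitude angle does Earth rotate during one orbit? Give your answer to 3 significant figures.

27.9°

During one orbit Earth rotates (6678.0 / 86164) × 360° = 27.90°.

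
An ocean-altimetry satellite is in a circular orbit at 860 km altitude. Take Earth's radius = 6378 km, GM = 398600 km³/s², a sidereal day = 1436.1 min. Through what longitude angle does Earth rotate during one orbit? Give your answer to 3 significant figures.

Semi-major axis a = 6378 + 860 = 7238 km. Period T = 2π√(a³/μ) = 2π√(7238³/398600) = 6128.3 s = 102.14 min.
During one orbit Earth rotates (6128.3 / 86166) × 360° = 25.60°.

25.6°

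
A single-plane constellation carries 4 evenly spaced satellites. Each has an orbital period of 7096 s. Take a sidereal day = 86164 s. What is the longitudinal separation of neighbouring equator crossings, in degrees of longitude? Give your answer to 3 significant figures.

7.41°

Single-satellite node shift = (7096.0/86164) × 360° = 29.65°.
With 4 satellites evenly phased, successive equator crossings are 29.65/4 = 7.412° apart.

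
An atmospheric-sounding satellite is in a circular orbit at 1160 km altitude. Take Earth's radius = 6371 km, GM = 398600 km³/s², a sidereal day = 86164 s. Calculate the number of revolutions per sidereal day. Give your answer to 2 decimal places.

13.25

Semi-major axis a = 6371 + 1160 = 7531 km. Period T = 2π√(a³/μ) = 2π√(7531³/398600) = 6504.1 s = 108.40 min.
Orbits per sidereal day = 86164 / 6504.1 = 13.248.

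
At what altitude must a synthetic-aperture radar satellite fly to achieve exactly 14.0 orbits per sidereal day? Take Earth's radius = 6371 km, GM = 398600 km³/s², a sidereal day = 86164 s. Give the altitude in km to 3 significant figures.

888 km

Required period T = 86164 / 14.0 = 6154.6 s.
From T = 2π√(a³/μ): a = (μ T²/4π²)^(1/3) = (398600 × 6154.6² / 4π²)^(1/3) = 7259 km.
Altitude h = a − R = 7259 − 6371 = 888 km.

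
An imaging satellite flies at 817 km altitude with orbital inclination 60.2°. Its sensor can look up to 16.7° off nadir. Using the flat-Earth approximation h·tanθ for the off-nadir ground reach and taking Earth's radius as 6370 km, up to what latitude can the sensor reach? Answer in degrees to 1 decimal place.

62.4°

For a prograde orbit the ground track reaches latitude ±i = ±60.2°.
Sensor half-swath on the ground ≈ 817·tan(16.7°) = 245 km = 2.20° of latitude.
Maximum observable latitude ≈ 60.2 + 2.20 = 62.4°.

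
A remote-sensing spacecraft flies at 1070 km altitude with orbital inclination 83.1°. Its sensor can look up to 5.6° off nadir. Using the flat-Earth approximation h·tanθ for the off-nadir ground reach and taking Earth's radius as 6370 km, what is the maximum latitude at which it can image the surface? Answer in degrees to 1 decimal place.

For a prograde orbit the ground track reaches latitude ±i = ±83.1°.
Sensor half-swath on the ground ≈ 1070·tan(5.6°) = 105 km = 0.94° of latitude.
Maximum observable latitude ≈ 83.1 + 0.94 = 84.0°.

84.0°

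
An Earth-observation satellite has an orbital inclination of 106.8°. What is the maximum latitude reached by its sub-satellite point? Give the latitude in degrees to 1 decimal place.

Retrograde orbit: the ground track reaches ±(180° − i) = ±(180 − 106.8) = ±73.2°.

73.2°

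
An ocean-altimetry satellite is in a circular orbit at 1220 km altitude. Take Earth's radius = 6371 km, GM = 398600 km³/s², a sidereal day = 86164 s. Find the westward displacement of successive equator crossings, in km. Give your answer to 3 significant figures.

3060 km

Semi-major axis a = 6371 + 1220 = 7591 km. Period T = 2π√(a³/μ) = 2π√(7591³/398600) = 6582.0 s = 109.70 min.
During one orbit Earth rotates (6582.0 / 86164) × 360° = 27.50°.
At the equator that is 27.50° × (2π·6371/360) km/° = 27.50 × 111.2 = 3058 km.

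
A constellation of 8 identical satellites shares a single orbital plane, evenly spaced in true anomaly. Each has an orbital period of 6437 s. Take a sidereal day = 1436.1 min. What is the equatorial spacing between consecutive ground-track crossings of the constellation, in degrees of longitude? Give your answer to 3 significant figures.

Single-satellite node shift = (6437.0/86166) × 360° = 26.89°.
With 8 satellites evenly phased, successive equator crossings are 26.89/8 = 3.362° apart.

3.36°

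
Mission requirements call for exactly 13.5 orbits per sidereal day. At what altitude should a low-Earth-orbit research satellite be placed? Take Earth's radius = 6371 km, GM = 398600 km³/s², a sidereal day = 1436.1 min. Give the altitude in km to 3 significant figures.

Required period T = 86166 / 13.5 = 6382.7 s.
From T = 2π√(a³/μ): a = (μ T²/4π²)^(1/3) = (398600 × 6382.7² / 4π²)^(1/3) = 7437 km.
Altitude h = a − R = 7437 − 6371 = 1066 km.

1070 km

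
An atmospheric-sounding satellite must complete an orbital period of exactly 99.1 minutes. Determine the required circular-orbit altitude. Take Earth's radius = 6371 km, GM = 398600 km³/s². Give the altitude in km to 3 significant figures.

T = 99.1 min = 5946.0 s.
From T = 2π√(a³/μ): a = (μ T²/4π²)^(1/3) = (398600 × 5946.0² / 4π²)^(1/3) = 7094 km.
Altitude h = a − R = 7094 − 6371 = 723 km.

723 km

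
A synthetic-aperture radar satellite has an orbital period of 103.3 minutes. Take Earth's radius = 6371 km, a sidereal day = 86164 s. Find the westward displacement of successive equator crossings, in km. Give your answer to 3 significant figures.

2880 km

T = 103.3 min = 6198.0 s.
During one orbit Earth rotates (6198.0 / 86164) × 360° = 25.90°.
At the equator that is 25.90° × (2π·6371/360) km/° = 25.90 × 111.2 = 2879 km.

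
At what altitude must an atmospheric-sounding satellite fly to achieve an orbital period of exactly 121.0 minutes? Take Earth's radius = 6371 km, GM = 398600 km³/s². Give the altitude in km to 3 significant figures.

T = 121.0 min = 7260.0 s.
From T = 2π√(a³/μ): a = (μ T²/4π²)^(1/3) = (398600 × 7260.0² / 4π²)^(1/3) = 8104 km.
Altitude h = a − R = 8104 − 6371 = 1733 km.

1730 km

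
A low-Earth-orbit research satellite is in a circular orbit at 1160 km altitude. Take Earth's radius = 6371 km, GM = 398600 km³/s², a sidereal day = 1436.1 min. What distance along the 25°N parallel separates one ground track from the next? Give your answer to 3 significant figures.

2740 km

Semi-major axis a = 6371 + 1160 = 7531 km. Period T = 2π√(a³/μ) = 2π√(7531³/398600) = 6504.1 s = 108.40 min.
Node shift per orbit = (6504.1/86166) × 360° = 27.17°.
Equatorial spacing = 27.17 × 111.2 km/° = 3022 km.
At 25° latitude, spacing = 3022 × cos(25°) = 2739 km.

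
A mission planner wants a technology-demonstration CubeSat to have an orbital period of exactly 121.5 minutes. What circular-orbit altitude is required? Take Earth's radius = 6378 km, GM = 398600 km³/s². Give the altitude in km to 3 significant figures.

T = 121.5 min = 7290.0 s.
From T = 2π√(a³/μ): a = (μ T²/4π²)^(1/3) = (398600 × 7290.0² / 4π²)^(1/3) = 8126 km.
Altitude h = a − R = 8126 − 6378 = 1748 km.

1750 km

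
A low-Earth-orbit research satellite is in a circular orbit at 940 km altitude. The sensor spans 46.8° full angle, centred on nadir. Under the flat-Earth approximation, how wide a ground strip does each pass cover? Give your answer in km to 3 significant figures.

Half-angle = 46.8°/2 = 23.4°.
Swath width ≈ 2h·tan(θ/2) = 2 × 940 × tan(23.4°) = 813.5 km.

814 km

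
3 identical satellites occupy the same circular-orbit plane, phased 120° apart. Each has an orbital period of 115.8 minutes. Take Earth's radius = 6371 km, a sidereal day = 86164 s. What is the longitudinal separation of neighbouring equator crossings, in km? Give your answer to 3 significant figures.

1080 km

T = 115.8 min = 6948.0 s.
Single-satellite node shift = (6948.0/86164) × 360° = 29.03°.
With 3 satellites evenly phased, successive equator crossings are 29.03/3 = 9.676° apart.
That is 9.676 × 111.2 = 1076 km at the equator.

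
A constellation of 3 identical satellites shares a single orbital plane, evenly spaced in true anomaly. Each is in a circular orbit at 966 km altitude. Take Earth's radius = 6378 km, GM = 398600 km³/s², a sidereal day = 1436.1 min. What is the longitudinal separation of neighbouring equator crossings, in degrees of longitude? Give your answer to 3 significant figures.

8.72°

Semi-major axis a = 6378 + 966 = 7344 km. Period T = 2π√(a³/μ) = 2π√(7344³/398600) = 6263.4 s = 104.39 min.
Single-satellite node shift = (6263.4/86166) × 360° = 26.17°.
With 3 satellites evenly phased, successive equator crossings are 26.17/3 = 8.723° apart.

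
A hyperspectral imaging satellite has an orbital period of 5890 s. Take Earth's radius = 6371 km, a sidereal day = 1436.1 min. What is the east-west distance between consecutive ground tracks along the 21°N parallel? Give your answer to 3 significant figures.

2550 km

Node shift per orbit = (5890.0/86166) × 360° = 24.61°.
Equatorial spacing = 24.61 × 111.2 km/° = 2736 km.
At 21° latitude, spacing = 2736 × cos(21°) = 2555 km.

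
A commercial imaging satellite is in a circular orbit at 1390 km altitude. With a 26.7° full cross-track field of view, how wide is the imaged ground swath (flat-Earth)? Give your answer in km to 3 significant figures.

660 km

Half-angle = 26.7°/2 = 13.35°.
Swath width ≈ 2h·tan(θ/2) = 2 × 1390 × tan(13.35°) = 659.7 km.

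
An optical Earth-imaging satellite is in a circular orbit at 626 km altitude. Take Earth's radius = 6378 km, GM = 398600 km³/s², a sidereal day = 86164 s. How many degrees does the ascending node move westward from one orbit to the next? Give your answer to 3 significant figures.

24.4°

Semi-major axis a = 6378 + 626 = 7004 km. Period T = 2π√(a³/μ) = 2π√(7004³/398600) = 5833.5 s = 97.23 min.
During one orbit Earth rotates (5833.5 / 86164) × 360° = 24.37°.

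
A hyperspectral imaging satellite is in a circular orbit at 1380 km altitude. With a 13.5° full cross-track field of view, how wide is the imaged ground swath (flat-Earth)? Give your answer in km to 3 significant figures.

Half-angle = 13.5°/2 = 6.75°.
Swath width ≈ 2h·tan(θ/2) = 2 × 1380 × tan(6.75°) = 326.7 km.

327 km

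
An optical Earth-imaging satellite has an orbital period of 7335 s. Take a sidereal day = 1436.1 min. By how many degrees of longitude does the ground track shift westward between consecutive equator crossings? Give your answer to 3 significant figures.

30.6°

During one orbit Earth rotates (7335.0 / 86166) × 360° = 30.65°.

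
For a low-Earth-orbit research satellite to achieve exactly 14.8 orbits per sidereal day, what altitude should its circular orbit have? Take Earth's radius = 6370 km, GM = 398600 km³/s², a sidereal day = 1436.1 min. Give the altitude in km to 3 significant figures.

Required period T = 86166 / 14.8 = 5822.0 s.
From T = 2π√(a³/μ): a = (μ T²/4π²)^(1/3) = (398600 × 5822.0² / 4π²)^(1/3) = 6995 km.
Altitude h = a − R = 6995 − 6370 = 625 km.

625 km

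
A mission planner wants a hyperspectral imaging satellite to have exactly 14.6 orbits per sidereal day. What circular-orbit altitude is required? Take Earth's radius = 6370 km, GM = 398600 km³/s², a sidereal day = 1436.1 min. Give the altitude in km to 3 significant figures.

Required period T = 86166 / 14.6 = 5901.8 s.
From T = 2π√(a³/μ): a = (μ T²/4π²)^(1/3) = (398600 × 5901.8² / 4π²)^(1/3) = 7059 km.
Altitude h = a − R = 7059 − 6370 = 689 km.

689 km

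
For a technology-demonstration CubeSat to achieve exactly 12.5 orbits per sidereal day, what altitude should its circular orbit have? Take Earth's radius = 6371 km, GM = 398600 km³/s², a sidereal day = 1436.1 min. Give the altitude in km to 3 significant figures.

Required period T = 86166 / 12.5 = 6893.3 s.
From T = 2π√(a³/μ): a = (μ T²/4π²)^(1/3) = (398600 × 6893.3² / 4π²)^(1/3) = 7828 km.
Altitude h = a − R = 7828 − 6371 = 1457 km.

1460 km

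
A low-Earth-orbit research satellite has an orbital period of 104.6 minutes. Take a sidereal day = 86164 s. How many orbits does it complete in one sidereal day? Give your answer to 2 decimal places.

13.73

T = 104.6 min = 6276.0 s.
Orbits per sidereal day = 86164 / 6276.0 = 13.729.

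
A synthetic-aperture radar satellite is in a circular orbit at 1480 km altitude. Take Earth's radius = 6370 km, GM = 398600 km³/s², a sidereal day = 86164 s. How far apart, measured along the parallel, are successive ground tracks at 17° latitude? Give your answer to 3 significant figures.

Semi-major axis a = 6370 + 1480 = 7850 km. Period T = 2π√(a³/μ) = 2π√(7850³/398600) = 6921.7 s = 115.36 min.
Node shift per orbit = (6921.7/86164) × 360° = 28.92°.
Equatorial spacing = 28.92 × 111.2 km/° = 3215 km.
At 17° latitude, spacing = 3215 × cos(17°) = 3075 km.

3070 km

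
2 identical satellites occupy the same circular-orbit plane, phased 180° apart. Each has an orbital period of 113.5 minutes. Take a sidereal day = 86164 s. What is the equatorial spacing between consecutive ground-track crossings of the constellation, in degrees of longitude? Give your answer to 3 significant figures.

14.2°

T = 113.5 min = 6810.0 s.
Single-satellite node shift = (6810.0/86164) × 360° = 28.45°.
With 2 satellites evenly phased, successive equator crossings are 28.45/2 = 14.226° apart.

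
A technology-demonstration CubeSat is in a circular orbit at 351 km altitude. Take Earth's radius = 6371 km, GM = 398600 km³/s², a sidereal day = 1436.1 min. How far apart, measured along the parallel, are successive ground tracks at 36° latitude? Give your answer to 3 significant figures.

Semi-major axis a = 6371 + 351 = 6722 km. Period T = 2π√(a³/μ) = 2π√(6722³/398600) = 5484.8 s = 91.41 min.
Node shift per orbit = (5484.8/86166) × 360° = 22.92°.
Equatorial spacing = 22.92 × 111.2 km/° = 2548 km.
At 36° latitude, spacing = 2548 × cos(36°) = 2061 km.

2060 km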